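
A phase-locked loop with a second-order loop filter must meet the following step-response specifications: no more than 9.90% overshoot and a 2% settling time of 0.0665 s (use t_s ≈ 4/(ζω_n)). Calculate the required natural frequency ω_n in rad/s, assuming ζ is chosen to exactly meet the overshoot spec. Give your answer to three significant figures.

ω_n ≈ 101 rad/s

ζ = −ln(OS)/√(π² + (ln OS)²). With OS = 0.0990, ln OS = −2.313 and ζ = 2.313/3.901 = 0.593.
Then ω_n = 4/(ζ t_s) = 4/(0.593 × 0.0665) = 101 rad/s.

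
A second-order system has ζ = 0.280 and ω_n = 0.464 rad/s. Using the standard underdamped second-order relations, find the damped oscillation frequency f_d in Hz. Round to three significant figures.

ω_d = ω_n√(1−ζ²) = 0.464·√0.922 = 0.445 rad/s.
f_d = ω_d/(2π) = 0.0709 Hz.

f_d ≈ 0.0709 Hz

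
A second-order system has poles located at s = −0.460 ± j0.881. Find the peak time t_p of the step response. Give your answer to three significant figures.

t_p ≈ 3.57 s

t_p = π/ω_d with ω_d = 0.881 (the imaginary part), so t_p = 3.57 s.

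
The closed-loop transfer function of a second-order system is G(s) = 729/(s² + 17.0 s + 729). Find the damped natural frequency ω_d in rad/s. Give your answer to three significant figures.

ω_n = √729 = 27.0 rad/s; ζ = 17.0/(2·27.0) = 0.315.
ω_d = 27.0·√(1 − 0.315²) = 25.6 rad/s.

ω_d ≈ 25.6 rad/s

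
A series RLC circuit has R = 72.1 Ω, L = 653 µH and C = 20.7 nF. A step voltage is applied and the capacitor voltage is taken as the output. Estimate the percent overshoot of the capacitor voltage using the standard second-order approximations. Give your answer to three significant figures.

%OS ≈ 52.1%

For a series RLC circuit (capacitor voltage as output), ω_n = 1/√(LC) = 1/√(653 µH · 20.7 nF) = 272000 rad/s.
ζ = (R/2)·√(C/L) = (72.1/2)·√(20.7 nF/653 µH) = 0.203.
Overshoot: exp(−π·0.203/√(1−0.203²)) = 0.521, i.e. 52.1%.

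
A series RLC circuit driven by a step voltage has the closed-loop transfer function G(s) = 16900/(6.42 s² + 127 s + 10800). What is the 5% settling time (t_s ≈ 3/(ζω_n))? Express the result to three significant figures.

Dividing through by 6.42: denominator becomes s² + 19.78 s + 1682.
So ω_n = √1682 = 41.0 rad/s and ζ = 19.78/(2·41.0) = 0.241.
t_s ≈ 3/(ζω_n) = 0.303 s.

t_s ≈ 0.303 s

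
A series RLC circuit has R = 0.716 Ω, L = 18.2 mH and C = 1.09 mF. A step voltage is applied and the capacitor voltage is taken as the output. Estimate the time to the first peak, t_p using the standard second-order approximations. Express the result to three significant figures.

t_p ≈ 0.0140 s

For a series RLC circuit (capacitor voltage as output), ω_n = 1/√(LC) = 1/√(18.2 mH · 1.09 mF) = 225 rad/s.
ζ = (R/2)·√(C/L) = (0.716/2)·√(1.09 mF/18.2 mH) = 0.0876.
ω_d = 225·√(1 − 0.0876²) = 224 rad/s. t_p = π/ω_d = 0.0140 s.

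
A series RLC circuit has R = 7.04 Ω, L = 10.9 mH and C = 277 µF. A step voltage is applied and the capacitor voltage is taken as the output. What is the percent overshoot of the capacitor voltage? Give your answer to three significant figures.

%OS ≈ 11.9%

For a series RLC circuit (capacitor voltage as output), ω_n = 1/√(LC) = 1/√(10.9 mH · 277 µF) = 576 rad/s.
ζ = (R/2)·√(C/L) = (7.04/2)·√(277 µF/10.9 mH) = 0.561.
%OS = 100 e^{−πζ/√(1−ζ²)} with ζ = 0.561 gives 11.9%.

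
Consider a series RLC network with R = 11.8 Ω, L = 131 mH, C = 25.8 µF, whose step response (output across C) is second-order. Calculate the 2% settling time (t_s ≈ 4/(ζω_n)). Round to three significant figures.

For a series RLC circuit (capacitor voltage as output), ω_n = 1/√(LC) = 1/√(131 mH · 25.8 µF) = 544 rad/s.
ζ = (R/2)·√(C/L) = (11.8/2)·√(25.8 µF/131 mH) = 0.0828.
t_s ≈ 4/(ζω_n) = 0.0888 s.

t_s ≈ 0.0888 s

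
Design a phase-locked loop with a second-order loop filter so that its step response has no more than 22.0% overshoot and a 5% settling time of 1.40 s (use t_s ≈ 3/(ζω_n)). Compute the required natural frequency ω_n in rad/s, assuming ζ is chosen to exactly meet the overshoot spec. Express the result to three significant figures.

From %OS = 100·exp(−πζ/√(1−ζ²)), invert to get ζ = −ln(OS)/√(π² + ln²(OS)) with OS = 0.220.
−ln 0.220 = 1.514, so ζ = 1.514/√(π² + 2.293) = 0.434.
Then ω_n = 3/(ζ t_s) = 3/(0.434 × 1.40) = 4.94 rad/s.

ω_n ≈ 4.94 rad/s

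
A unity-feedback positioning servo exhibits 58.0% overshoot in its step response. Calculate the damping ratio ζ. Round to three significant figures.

ζ = −ln(OS)/√(π² + (ln OS)²). With OS = 0.580, ln OS = −0.5447 and ζ = 0.5447/3.188 = 0.171.

ζ ≈ 0.171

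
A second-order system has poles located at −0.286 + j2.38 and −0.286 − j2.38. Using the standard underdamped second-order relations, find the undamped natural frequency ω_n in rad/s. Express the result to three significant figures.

With σ = 0.286, ω_d = 2.38: ω_n = √(σ²+ω_d²) = 2.40 rad/s, ζ = σ/ω_n = 0.119.

ω_n ≈ 2.40 rad/s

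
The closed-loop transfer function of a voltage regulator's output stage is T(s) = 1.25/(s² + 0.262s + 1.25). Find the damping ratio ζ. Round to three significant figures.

ζ ≈ 0.117

Matching coefficients with s² + 2ζω_n s + ω_n² gives ω_n² = 1.25 ⇒ ω_n = 1.12 rad/s, and ζ = 0.262/(2ω_n) = 0.117.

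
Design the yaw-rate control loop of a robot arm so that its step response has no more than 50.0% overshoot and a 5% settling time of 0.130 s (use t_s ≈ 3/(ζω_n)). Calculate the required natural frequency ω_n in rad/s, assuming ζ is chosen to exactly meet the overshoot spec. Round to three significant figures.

ω_n ≈ 107 rad/s

Inverting the overshoot relation: ζ = |ln 0.500|/√(π² + ln²0.500) = 0.215.
From t_s ≈ 3/(ζω_n): ω_n = 3/(ζ·t_s) = 3/(0.215·0.130) = 107 rad/s.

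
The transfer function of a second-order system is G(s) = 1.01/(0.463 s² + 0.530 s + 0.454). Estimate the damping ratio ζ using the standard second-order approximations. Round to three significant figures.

Dividing through by 0.463: denominator becomes s² + 1.145 s + 0.9806.
So ω_n = √0.9806 = 0.990 rad/s and ζ = 1.145/(2·0.990) = 0.578.

ζ ≈ 0.578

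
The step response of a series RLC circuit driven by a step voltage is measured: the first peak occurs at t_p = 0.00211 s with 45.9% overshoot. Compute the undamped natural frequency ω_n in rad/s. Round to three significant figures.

The overshoot fixes ζ = −ln(OS)/√(π²+ln²(OS)) = 0.241.
From t_p = π/ω_d, ω_d = π/0.00211 = 1490 rad/s, so ω_n = ω_d/√(1−ζ²) = 1530 rad/s.

ω_n ≈ 1530 rad/s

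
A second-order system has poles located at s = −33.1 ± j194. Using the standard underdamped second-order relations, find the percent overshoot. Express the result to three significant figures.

%OS ≈ 58.5%

With σ = 33.1, ω_d = 194: ω_n = √(σ²+ω_d²) = 197 rad/s, ζ = σ/ω_n = 0.168.
%OS = 100·exp(−πζ/√(1−ζ²)) = 58.5%.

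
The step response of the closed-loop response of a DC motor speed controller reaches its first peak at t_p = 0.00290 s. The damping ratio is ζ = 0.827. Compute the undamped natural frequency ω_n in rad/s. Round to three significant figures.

ω_n ≈ 1930 rad/s

Peak time t_p = π/ω_d, so ω_d = π/t_p = π/0.00290 = 1080 rad/s.
ω_n = ω_d/√(1−ζ²) = 1080/√0.316 = 1930 rad/s.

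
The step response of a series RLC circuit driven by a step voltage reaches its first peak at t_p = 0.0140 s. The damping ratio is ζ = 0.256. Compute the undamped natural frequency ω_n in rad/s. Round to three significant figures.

ω_n ≈ 232 rad/s

Peak time t_p = π/ω_d, so ω_d = π/t_p = π/0.0140 = 224 rad/s.
ω_n = ω_d/√(1−ζ²) = 224/√0.934 = 232 rad/s.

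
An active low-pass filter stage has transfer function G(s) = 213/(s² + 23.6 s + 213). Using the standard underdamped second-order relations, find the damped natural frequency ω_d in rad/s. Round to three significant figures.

Matching coefficients with s² + 2ζω_n s + ω_n² gives ω_n² = 213 ⇒ ω_n = 14.6 rad/s, and ζ = 23.6/(2ω_n) = 0.809.
ω_d = 14.6·√(1 − 0.809²) = 8.59 rad/s.

ω_d ≈ 8.59 rad/s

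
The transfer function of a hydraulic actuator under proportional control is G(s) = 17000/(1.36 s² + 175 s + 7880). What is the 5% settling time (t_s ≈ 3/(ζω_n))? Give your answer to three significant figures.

Dividing through by 1.36: denominator becomes s² + 128.7 s + 5794.
So ω_n = √5794 = 76.1 rad/s and ζ = 128.7/(2·76.1) = 0.845.
t_s ≈ 3/(ζω_n) = 0.0466 s.

t_s ≈ 0.0466 s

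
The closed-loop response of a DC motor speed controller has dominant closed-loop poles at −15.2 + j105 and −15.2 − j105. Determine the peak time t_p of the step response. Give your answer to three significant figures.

t_p ≈ 0.0299 s

t_p = π/ω_d with ω_d = 105 (the imaginary part), so t_p = 0.0299 s.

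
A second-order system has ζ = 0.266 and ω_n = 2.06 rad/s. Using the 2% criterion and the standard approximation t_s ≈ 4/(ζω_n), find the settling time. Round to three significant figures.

t_s ≈ 7.30 s

t_s ≈ 4/(ζω_n) = 4/(0.266 × 2.06) = 7.30 s.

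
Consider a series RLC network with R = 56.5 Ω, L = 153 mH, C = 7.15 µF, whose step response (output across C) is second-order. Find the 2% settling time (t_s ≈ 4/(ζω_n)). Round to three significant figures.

t_s ≈ 0.0217 s

For a series RLC circuit (capacitor voltage as output), ω_n = 1/√(LC) = 1/√(153 mH · 7.15 µF) = 956 rad/s.
ζ = (R/2)·√(C/L) = (56.5/2)·√(7.15 µF/153 mH) = 0.193.
t_s ≈ 4/(ζω_n) = 0.0217 s.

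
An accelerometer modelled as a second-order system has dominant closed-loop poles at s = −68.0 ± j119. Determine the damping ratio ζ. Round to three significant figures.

ζ ≈ 0.496

With σ = 68.0, ω_d = 119: ω_n = √(σ²+ω_d²) = 137 rad/s, ζ = σ/ω_n = 0.496.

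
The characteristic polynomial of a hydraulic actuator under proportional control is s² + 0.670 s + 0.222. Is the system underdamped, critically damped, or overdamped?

a² − 4b = 0.670² − 4·0.222 < 0 (complex roots); the system is underdamped.

underdamped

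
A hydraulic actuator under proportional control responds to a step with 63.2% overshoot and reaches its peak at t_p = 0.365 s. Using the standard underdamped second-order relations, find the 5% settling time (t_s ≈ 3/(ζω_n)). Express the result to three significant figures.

t_s ≈ 2.39 s

ζ from %OS: ζ = |ln 0.632|/√(π²+ln²0.632) = 0.145.
t_p = π/ω_d ⇒ ω_d = 8.61 rad/s; then ω_n = ω_d/√(1−ζ²) = 8.70 rad/s.
t_s ≈ 3/(ζω_n) = 3/(0.145·8.70) = 2.39 s.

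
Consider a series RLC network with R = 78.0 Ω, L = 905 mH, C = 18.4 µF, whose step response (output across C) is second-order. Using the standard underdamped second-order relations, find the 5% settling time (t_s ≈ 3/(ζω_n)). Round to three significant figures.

t_s ≈ 0.0696 s

For a series RLC circuit (capacitor voltage as output), ω_n = 1/√(LC) = 1/√(905 mH · 18.4 µF) = 245 rad/s.
ζ = (R/2)·√(C/L) = (78.0/2)·√(18.4 µF/905 mH) = 0.176.
t_s ≈ 3/(ζω_n) = 0.0696 s.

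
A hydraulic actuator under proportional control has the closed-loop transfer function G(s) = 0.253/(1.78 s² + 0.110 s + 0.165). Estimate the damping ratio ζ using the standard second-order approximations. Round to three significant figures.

ζ ≈ 0.101

Dividing through by 1.78: denominator becomes s² + 0.06180 s + 0.09270.
So ω_n = √0.09270 = 0.304 rad/s and ζ = 0.06180/(2·0.304) = 0.101.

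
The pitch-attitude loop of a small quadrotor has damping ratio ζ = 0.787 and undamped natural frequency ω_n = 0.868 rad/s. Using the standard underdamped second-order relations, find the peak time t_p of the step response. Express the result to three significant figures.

t_p ≈ 5.87 s

The damped frequency is ω_d = ω_n√(1−ζ²) = 0.868·√(1−0.619) = 0.536 rad/s.
Peak time t_p = π/ω_d = π/0.536 = 5.87 s.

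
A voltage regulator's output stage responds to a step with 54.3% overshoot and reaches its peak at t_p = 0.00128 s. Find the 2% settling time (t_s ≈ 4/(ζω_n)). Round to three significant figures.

t_s ≈ 0.00838 s

The overshoot fixes ζ = −ln(OS)/√(π²+ln²(OS)) = 0.191.
From t_p = π/ω_d, ω_d = π/0.00128 = 2450 rad/s, so ω_n = ω_d/√(1−ζ²) = 2500 rad/s.
t_s ≈ 4/(ζω_n) = 4/(0.191·2500) = 0.00838 s.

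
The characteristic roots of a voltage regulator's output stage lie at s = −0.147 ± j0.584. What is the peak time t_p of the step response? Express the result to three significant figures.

t_p = π/ω_d with ω_d = 0.584 (the imaginary part), so t_p = 5.38 s.

t_p ≈ 5.38 s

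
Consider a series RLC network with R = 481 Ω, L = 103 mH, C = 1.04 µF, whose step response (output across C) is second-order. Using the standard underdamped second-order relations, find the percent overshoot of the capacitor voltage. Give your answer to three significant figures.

For a series RLC circuit (capacitor voltage as output), ω_n = 1/√(LC) = 1/√(103 mH · 1.04 µF) = 3060 rad/s.
ζ = (R/2)·√(C/L) = (481/2)·√(1.04 µF/103 mH) = 0.764.
%OS = 100·exp(−πζ/√(1−ζ²)) = 2.42%.

%OS ≈ 2.42%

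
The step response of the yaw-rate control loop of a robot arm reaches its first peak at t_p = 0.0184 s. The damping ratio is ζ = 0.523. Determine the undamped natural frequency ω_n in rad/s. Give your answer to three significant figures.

Peak time t_p = π/ω_d, so ω_d = π/t_p = π/0.0184 = 171 rad/s.
ω_n = ω_d/√(1−ζ²) = 171/√0.726 = 200 rad/s.

ω_n ≈ 200 rad/s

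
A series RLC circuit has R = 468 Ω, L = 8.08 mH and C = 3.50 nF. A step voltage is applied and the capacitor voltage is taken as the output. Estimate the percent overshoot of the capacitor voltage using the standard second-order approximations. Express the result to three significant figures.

For a series RLC circuit (capacitor voltage as output), ω_n = 1/√(LC) = 1/√(8.08 mH · 3.50 nF) = 188000 rad/s.
ζ = (R/2)·√(C/L) = (468/2)·√(3.50 nF/8.08 mH) = 0.154.
Overshoot: exp(−π·0.154/√(1−0.154²)) = 0.613, i.e. 61.3%.

%OS ≈ 61.3%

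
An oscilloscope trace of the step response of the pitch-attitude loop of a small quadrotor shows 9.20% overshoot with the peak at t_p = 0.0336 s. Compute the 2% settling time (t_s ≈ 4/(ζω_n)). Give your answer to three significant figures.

ζ from %OS: ζ = |ln 0.0920|/√(π²+ln²0.0920) = 0.605.
From t_p = π/ω_d, ω_d = π/0.0336 = 93.5 rad/s, so ω_n = ω_d/√(1−ζ²) = 117 rad/s.
t_s ≈ 4/(ζω_n) = 4/(0.605·117) = 0.0563 s.

t_s ≈ 0.0563 s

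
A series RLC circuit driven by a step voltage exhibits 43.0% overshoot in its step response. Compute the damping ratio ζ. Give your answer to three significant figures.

ζ ≈ 0.259

From %OS = 100·exp(−πζ/√(1−ζ²)), invert to get ζ = −ln(OS)/√(π² + ln²(OS)) with OS = 0.430.
−ln 0.430 = 0.8440, so ζ = 0.8440/√(π² + 0.7123) = 0.259.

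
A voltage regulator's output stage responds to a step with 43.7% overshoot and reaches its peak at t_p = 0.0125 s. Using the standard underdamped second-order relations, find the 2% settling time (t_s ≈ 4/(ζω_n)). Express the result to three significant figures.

t_s ≈ 0.0604 s

The overshoot fixes ζ = −ln(OS)/√(π²+ln²(OS)) = 0.255.
t_p = π/ω_d ⇒ ω_d = 251 rad/s; then ω_n = ω_d/√(1−ζ²) = 260 rad/s.
t_s ≈ 4/(ζω_n) = 4/(0.255·260) = 0.0604 s.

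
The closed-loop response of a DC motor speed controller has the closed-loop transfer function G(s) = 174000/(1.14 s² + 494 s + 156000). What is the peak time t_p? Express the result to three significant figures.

Dividing through by 1.14: denominator becomes s² + 433.3 s + 136800.
So ω_n = √136800 = 370 rad/s and ζ = 433.3/(2·370) = 0.586.
The damped frequency ω_d = ω_n√(1−ζ²) = 300 rad/s. t_p = π/ω_d = 0.0105 s.

t_p ≈ 0.0105 s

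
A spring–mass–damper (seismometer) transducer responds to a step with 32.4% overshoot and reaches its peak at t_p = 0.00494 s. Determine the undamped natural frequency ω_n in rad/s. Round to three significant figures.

The overshoot fixes ζ = −ln(OS)/√(π²+ln²(OS)) = 0.338.
t_p = π/ω_d ⇒ ω_d = 636 rad/s; then ω_n = ω_d/√(1−ζ²) = 676 rad/s.

ω_n ≈ 676 rad/s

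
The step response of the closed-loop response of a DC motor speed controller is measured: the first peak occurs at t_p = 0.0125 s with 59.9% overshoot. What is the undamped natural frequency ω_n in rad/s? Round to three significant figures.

ω_n ≈ 255 rad/s

ζ from %OS: ζ = |ln 0.599|/√(π²+ln²0.599) = 0.161.
t_p = π/ω_d ⇒ ω_d = 251 rad/s; then ω_n = ω_d/√(1−ζ²) = 255 rad/s.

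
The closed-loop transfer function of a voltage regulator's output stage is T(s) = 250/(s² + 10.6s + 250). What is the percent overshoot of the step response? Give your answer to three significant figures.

%OS ≈ 32.7%

Matching coefficients with s² + 2ζω_n s + ω_n² gives ω_n² = 250 ⇒ ω_n = 15.8 rad/s, and ζ = 10.6/(2ω_n) = 0.335.
Overshoot: exp(−π·0.335/√(1−0.335²)) = 0.327, i.e. 32.7%.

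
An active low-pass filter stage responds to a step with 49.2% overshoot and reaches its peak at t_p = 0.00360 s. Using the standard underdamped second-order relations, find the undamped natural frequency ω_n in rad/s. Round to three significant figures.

ω_n ≈ 895 rad/s

ζ from %OS: ζ = |ln 0.492|/√(π²+ln²0.492) = 0.220.
t_p = π/ω_d ⇒ ω_d = 873 rad/s; then ω_n = ω_d/√(1−ζ²) = 895 rad/s.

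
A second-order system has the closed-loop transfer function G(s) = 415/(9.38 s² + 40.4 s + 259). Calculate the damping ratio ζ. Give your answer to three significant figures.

ζ ≈ 0.410

Dividing through by 9.38: denominator becomes s² + 4.307 s + 27.61.
So ω_n = √27.61 = 5.25 rad/s and ζ = 4.307/(2·5.25) = 0.410.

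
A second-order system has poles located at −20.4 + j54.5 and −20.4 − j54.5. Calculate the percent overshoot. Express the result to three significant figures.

|pole| = ω_n = √(20.4² + 54.5²) = 58.2 rad/s; ζ = cos θ = σ/ω_n = 0.351.
%OS = 100 e^{−πζ/√(1−ζ²)} with ζ = 0.351 gives 30.9%.

%OS ≈ 30.9%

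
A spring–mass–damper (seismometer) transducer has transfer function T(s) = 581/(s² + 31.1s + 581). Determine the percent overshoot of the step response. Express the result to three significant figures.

%OS ≈ 7.05%

Matching coefficients with s² + 2ζω_n s + ω_n² gives ω_n² = 581 ⇒ ω_n = 24.1 rad/s, and ζ = 31.1/(2ω_n) = 0.645.
Overshoot: exp(−π·0.645/√(1−0.645²)) = 0.0705, i.e. 7.05%.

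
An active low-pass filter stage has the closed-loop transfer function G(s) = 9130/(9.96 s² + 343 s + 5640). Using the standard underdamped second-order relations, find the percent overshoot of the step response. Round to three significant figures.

Dividing through by 9.96: denominator becomes s² + 34.44 s + 566.3.
So ω_n = √566.3 = 23.8 rad/s and ζ = 34.44/(2·23.8) = 0.724.
%OS = 100 e^{−πζ/√(1−ζ²)} with ζ = 0.724 gives 3.71%.

%OS ≈ 3.71%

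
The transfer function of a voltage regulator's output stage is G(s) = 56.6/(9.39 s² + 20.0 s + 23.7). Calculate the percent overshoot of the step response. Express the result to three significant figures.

Dividing through by 9.39: denominator becomes s² + 2.130 s + 2.524.
So ω_n = √2.524 = 1.59 rad/s and ζ = 2.130/(2·1.59) = 0.670.
Overshoot: exp(−π·0.670/√(1−0.670²)) = 0.0585, i.e. 5.85%.

%OS ≈ 5.85%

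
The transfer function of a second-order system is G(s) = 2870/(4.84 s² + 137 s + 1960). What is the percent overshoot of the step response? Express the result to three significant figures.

Dividing through by 4.84: denominator becomes s² + 28.31 s + 405.0.
So ω_n = √405.0 = 20.1 rad/s and ζ = 28.31/(2·20.1) = 0.703.
%OS = 100·exp(−πζ/√(1−ζ²)) = 4.47%.

%OS ≈ 4.47%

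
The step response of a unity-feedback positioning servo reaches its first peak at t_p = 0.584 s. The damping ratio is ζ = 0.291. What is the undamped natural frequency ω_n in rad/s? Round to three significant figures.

Peak time t_p = π/ω_d, so ω_d = π/t_p = π/0.584 = 5.38 rad/s.
ω_n = ω_d/√(1−ζ²) = 5.38/√0.915 = 5.62 rad/s.

ω_n ≈ 5.62 rad/s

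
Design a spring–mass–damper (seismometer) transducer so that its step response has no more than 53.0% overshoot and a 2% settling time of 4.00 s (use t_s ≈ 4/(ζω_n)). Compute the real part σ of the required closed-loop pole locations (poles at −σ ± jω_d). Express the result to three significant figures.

σ ≈ 1.00

The settling-time spec alone fixes σ = ζω_n = 4/t_s = 4/4.00 = 1.00.
(Overshoot then fixes ζ = 0.198 and hence ω_d = σ·√(1−ζ²)/ζ = 4.95 rad/s.)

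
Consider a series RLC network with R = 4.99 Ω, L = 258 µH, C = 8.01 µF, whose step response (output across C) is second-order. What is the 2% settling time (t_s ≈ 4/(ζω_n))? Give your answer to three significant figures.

t_s ≈ 0.000414 s

For a series RLC circuit (capacitor voltage as output), ω_n = 1/√(LC) = 1/√(258 µH · 8.01 µF) = 22000 rad/s.
ζ = (R/2)·√(C/L) = (4.99/2)·√(8.01 µF/258 µH) = 0.440.
t_s ≈ 4/(ζω_n) = 0.000414 s.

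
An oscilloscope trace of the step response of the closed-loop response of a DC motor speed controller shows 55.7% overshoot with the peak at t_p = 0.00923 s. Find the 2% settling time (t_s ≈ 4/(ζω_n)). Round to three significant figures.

t_s ≈ 0.0631 s

From the overshoot, ζ = −ln(OS)/√(π²+ln²(OS)) = 0.183.
t_p = π/ω_d ⇒ ω_d = 340 rad/s; then ω_n = ω_d/√(1−ζ²) = 346 rad/s.
t_s ≈ 4/(ζω_n) = 4/(0.183·346) = 0.0631 s.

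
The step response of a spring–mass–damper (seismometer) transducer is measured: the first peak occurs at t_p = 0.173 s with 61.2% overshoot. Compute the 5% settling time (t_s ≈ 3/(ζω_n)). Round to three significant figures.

t_s ≈ 1.06 s

From the overshoot, ζ = −ln(OS)/√(π²+ln²(OS)) = 0.154.
From t_p = π/ω_d, ω_d = π/0.173 = 18.2 rad/s, so ω_n = ω_d/√(1−ζ²) = 18.4 rad/s.
t_s ≈ 3/(ζω_n) = 3/(0.154·18.4) = 1.06 s.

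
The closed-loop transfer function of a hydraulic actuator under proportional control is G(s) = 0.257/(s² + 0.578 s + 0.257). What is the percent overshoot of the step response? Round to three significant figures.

ω_n = √0.257 = 0.507 rad/s; ζ = 0.578/(2·0.507) = 0.570.
%OS = 100·exp(−πζ/√(1−ζ²)) = 11.3%.

%OS ≈ 11.3%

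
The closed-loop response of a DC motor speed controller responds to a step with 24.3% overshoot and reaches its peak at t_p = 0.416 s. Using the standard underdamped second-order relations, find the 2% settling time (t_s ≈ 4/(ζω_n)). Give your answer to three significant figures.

The overshoot fixes ζ = −ln(OS)/√(π²+ln²(OS)) = 0.411.
From t_p = π/ω_d, ω_d = π/0.416 = 7.55 rad/s, so ω_n = ω_d/√(1−ζ²) = 8.28 rad/s.
t_s ≈ 4/(ζω_n) = 4/(0.411·8.28) = 1.18 s.

t_s ≈ 1.18 s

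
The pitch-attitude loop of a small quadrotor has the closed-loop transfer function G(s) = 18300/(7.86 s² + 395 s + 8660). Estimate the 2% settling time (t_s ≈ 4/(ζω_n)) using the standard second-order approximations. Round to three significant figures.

t_s ≈ 0.159 s

Dividing through by 7.86: denominator becomes s² + 50.25 s + 1102.
So ω_n = √1102 = 33.2 rad/s and ζ = 50.25/(2·33.2) = 0.757.
t_s ≈ 4/(ζω_n) = 0.159 s.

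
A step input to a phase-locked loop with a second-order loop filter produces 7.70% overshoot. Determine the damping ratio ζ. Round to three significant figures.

ζ ≈ 0.632

ζ = −ln(OS)/√(π² + (ln OS)²). With OS = 0.0770, ln OS = −2.564 and ζ = 2.564/4.055 = 0.632.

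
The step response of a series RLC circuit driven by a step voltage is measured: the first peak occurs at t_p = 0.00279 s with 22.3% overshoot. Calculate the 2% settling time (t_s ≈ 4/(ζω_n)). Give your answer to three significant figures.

t_s ≈ 0.00744 s

ζ from %OS: ζ = |ln 0.223|/√(π²+ln²0.223) = 0.431.
From t_p = π/ω_d, ω_d = π/0.00279 = 1130 rad/s, so ω_n = ω_d/√(1−ζ²) = 1250 rad/s.
t_s ≈ 4/(ζω_n) = 4/(0.431·1250) = 0.00744 s.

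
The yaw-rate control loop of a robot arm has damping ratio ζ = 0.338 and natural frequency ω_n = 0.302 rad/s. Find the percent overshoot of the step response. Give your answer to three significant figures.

For an underdamped second-order system, %OS = 100·exp(−πζ/√(1−ζ²)).
πζ/√(1−ζ²) = π·0.338/√(1−0.114) = 1.128, so %OS = 100·e^(−1.128) = 32.4%.

%OS ≈ 32.4%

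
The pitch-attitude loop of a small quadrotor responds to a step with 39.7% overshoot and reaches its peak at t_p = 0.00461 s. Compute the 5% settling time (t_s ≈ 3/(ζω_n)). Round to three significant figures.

t_s ≈ 0.0150 s

The overshoot fixes ζ = −ln(OS)/√(π²+ln²(OS)) = 0.282.
From t_p = π/ω_d, ω_d = π/0.00461 = 681 rad/s, so ω_n = ω_d/√(1−ζ²) = 710 rad/s.
t_s ≈ 3/(ζω_n) = 3/(0.282·710) = 0.0150 s.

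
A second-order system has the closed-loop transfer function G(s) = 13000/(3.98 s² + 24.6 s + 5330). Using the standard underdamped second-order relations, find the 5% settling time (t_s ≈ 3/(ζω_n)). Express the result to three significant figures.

t_s ≈ 0.971 s

Dividing through by 3.98: denominator becomes s² + 6.181 s + 1339.
So ω_n = √1339 = 36.6 rad/s and ζ = 6.181/(2·36.6) = 0.0845.
t_s ≈ 3/(ζω_n) = 0.971 s.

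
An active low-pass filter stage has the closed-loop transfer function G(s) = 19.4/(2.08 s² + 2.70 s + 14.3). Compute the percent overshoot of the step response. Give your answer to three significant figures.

Dividing through by 2.08: denominator becomes s² + 1.298 s + 6.875.
So ω_n = √6.875 = 2.62 rad/s and ζ = 1.298/(2·2.62) = 0.248.
%OS = 100 e^{−πζ/√(1−ζ²)} with ζ = 0.248 gives 44.8%.

%OS ≈ 44.8%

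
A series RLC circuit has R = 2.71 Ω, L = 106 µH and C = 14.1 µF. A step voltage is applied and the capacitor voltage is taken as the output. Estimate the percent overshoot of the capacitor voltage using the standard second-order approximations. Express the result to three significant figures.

%OS ≈ 16.8%

For a series RLC circuit (capacitor voltage as output), ω_n = 1/√(LC) = 1/√(106 µH · 14.1 µF) = 25900 rad/s.
ζ = (R/2)·√(C/L) = (2.71/2)·√(14.1 µF/106 µH) = 0.494.
%OS = 100·exp(−πζ/√(1−ζ²)) = 16.8%.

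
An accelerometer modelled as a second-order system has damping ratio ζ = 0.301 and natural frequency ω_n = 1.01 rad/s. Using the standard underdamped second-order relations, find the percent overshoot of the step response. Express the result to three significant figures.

%OS ≈ 37.1%

For an underdamped second-order system, %OS = 100·exp(−πζ/√(1−ζ²)).
πζ/√(1−ζ²) = π·0.301/√(1−0.0906) = 0.9916, so %OS = 100·e^(−0.9916) = 37.1%.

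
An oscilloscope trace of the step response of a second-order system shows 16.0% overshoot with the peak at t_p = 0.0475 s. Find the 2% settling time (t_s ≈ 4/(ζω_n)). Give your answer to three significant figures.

t_s ≈ 0.104 s

From the overshoot, ζ = −ln(OS)/√(π²+ln²(OS)) = 0.504.
From t_p = π/ω_d, ω_d = π/0.0475 = 66.1 rad/s, so ω_n = ω_d/√(1−ζ²) = 76.6 rad/s.
t_s ≈ 4/(ζω_n) = 4/(0.504·76.6) = 0.104 s.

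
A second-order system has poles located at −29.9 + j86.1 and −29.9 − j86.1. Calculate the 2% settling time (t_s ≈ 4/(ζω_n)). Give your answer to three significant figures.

t_s ≈ 0.134 s

For poles at −σ ± jω_d, ζω_n = σ = 29.9, so t_s ≈ 4/σ = 0.134 s.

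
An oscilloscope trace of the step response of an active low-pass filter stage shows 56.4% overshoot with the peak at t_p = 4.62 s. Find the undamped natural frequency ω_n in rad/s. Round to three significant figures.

From the overshoot, ζ = −ln(OS)/√(π²+ln²(OS)) = 0.179.
From t_p = π/ω_d, ω_d = π/4.62 = 0.680 rad/s, so ω_n = ω_d/√(1−ζ²) = 0.691 rad/s.

ω_n ≈ 0.691 rad/s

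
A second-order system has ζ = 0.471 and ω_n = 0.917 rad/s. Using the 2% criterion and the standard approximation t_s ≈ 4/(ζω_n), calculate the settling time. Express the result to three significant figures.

t_s ≈ 9.26 s

t_s ≈ 4/(ζω_n) = 4/(0.471 × 0.917) = 9.26 s.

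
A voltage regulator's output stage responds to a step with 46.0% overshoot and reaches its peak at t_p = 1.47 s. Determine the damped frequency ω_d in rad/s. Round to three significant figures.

ω_d ≈ 2.14 rad/s

t_p = π/ω_d, so ω_d = π/1.47 = 2.14 rad/s.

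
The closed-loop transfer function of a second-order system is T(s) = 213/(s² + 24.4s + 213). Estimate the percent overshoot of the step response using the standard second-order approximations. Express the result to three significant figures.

%OS ≈ 0.835%

Comparing the denominator to s² + 2ζω_n s + ω_n²: ω_n = √213 = 14.6 rad/s, and 2ζω_n = 24.4 so ζ = 24.4/(2·14.6) = 0.836.
%OS = 100 e^{−πζ/√(1−ζ²)} with ζ = 0.836 gives 0.835%.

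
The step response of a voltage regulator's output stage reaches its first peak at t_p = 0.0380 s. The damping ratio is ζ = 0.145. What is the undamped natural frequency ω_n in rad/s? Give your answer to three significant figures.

Peak time t_p = π/ω_d, so ω_d = π/t_p = π/0.0380 = 82.7 rad/s.
ω_n = ω_d/√(1−ζ²) = 82.7/√0.979 = 83.6 rad/s.

ω_n ≈ 83.6 rad/s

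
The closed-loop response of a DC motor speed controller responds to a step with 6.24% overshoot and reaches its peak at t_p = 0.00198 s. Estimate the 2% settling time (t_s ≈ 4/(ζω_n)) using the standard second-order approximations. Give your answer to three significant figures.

t_s ≈ 0.00285 s

ζ from %OS: ζ = |ln 0.0624|/√(π²+ln²0.0624) = 0.662.
From t_p = π/ω_d, ω_d = π/0.00198 = 1590 rad/s, so ω_n = ω_d/√(1−ζ²) = 2120 rad/s.
t_s ≈ 4/(ζω_n) = 4/(0.662·2120) = 0.00285 s.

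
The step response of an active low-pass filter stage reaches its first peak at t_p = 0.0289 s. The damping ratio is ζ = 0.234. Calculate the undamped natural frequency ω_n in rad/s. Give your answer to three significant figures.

Peak time t_p = π/ω_d, so ω_d = π/t_p = π/0.0289 = 109 rad/s.
ω_n = ω_d/√(1−ζ²) = 109/√0.945 = 112 rad/s.

ω_n ≈ 112 rad/s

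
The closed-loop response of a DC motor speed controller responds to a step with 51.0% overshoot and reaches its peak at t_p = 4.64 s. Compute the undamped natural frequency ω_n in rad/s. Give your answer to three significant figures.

From the overshoot, ζ = −ln(OS)/√(π²+ln²(OS)) = 0.210.
t_p = π/ω_d ⇒ ω_d = 0.677 rad/s; then ω_n = ω_d/√(1−ζ²) = 0.692 rad/s.

ω_n ≈ 0.692 rad/s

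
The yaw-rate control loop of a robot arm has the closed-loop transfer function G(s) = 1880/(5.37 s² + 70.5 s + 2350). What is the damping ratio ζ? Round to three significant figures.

ζ ≈ 0.314

Dividing through by 5.37: denominator becomes s² + 13.13 s + 437.6.
So ω_n = √437.6 = 20.9 rad/s and ζ = 13.13/(2·20.9) = 0.314.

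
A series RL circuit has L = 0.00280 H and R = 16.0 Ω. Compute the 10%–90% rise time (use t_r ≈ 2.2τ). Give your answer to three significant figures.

τ = L/R = 0.00280/16.0 = 0.000175 s.
t_r ≈ 2.2τ = 0.000385 s.

t_r ≈ 0.000385 s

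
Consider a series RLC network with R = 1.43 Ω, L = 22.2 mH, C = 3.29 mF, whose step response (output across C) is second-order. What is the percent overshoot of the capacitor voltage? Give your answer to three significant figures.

%OS ≈ 40.7%

For a series RLC circuit (capacitor voltage as output), ω_n = 1/√(LC) = 1/√(22.2 mH · 3.29 mF) = 117 rad/s.
ζ = (R/2)·√(C/L) = (1.43/2)·√(3.29 mF/22.2 mH) = 0.275.
Overshoot: exp(−π·0.275/√(1−0.275²)) = 0.407, i.e. 40.7%.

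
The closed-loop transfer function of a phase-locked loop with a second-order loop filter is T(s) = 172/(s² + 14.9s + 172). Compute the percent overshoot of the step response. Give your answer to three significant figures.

ω_n = √172 = 13.1 rad/s; ζ = 14.9/(2·13.1) = 0.568.
Overshoot: exp(−π·0.568/√(1−0.568²)) = 0.114, i.e. 11.4%.

%OS ≈ 11.4%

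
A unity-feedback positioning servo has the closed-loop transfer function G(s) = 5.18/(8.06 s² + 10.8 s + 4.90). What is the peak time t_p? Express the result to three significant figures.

Dividing through by 8.06: denominator becomes s² + 1.340 s + 0.6079.
So ω_n = √0.6079 = 0.780 rad/s and ζ = 1.340/(2·0.780) = 0.859.
ω_d = ω_n√(1−ζ²) = 0.399 rad/s. t_p = π/ω_d = 7.88 s.

t_p ≈ 7.88 s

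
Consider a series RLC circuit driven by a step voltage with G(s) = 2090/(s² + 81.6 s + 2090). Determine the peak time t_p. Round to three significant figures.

t_p ≈ 0.152 s

Matching coefficients with s² + 2ζω_n s + ω_n² gives ω_n² = 2090 ⇒ ω_n = 45.7 rad/s, and ζ = 81.6/(2ω_n) = 0.892.
ω_d = 45.7·√(1 − 0.892²) = 20.6 rad/s. Then t_p = π/ω_d = 0.152 s.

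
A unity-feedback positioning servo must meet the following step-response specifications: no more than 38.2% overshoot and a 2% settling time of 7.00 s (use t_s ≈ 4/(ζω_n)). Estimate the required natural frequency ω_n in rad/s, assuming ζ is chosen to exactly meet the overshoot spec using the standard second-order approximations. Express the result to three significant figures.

Inverting the overshoot relation: ζ = |ln 0.382|/√(π² + ln²0.382) = 0.293.
Then ω_n = 4/(ζ t_s) = 4/(0.293 × 7.00) = 1.95 rad/s.

ω_n ≈ 1.95 rad/s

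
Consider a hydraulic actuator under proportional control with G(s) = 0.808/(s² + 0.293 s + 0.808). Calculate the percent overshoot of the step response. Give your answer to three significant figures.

%OS ≈ 59.5%

Comparing the denominator to s² + 2ζω_n s + ω_n²: ω_n = √0.808 = 0.899 rad/s, and 2ζω_n = 0.293 so ζ = 0.293/(2·0.899) = 0.163.
Overshoot: exp(−π·0.163/√(1−0.163²)) = 0.595, i.e. 59.5%.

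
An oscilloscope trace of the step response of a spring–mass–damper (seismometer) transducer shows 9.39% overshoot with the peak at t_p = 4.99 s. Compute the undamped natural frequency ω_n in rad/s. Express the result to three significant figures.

ω_n ≈ 0.788 rad/s

From the overshoot, ζ = −ln(OS)/√(π²+ln²(OS)) = 0.602.
From t_p = π/ω_d, ω_d = π/4.99 = 0.630 rad/s, so ω_n = ω_d/√(1−ζ²) = 0.788 rad/s.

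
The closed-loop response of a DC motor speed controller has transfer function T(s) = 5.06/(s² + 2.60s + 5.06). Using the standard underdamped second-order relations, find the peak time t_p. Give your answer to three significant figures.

t_p ≈ 1.71 s

Matching coefficients with s² + 2ζω_n s + ω_n² gives ω_n² = 5.06 ⇒ ω_n = 2.25 rad/s, and ζ = 2.60/(2ω_n) = 0.578.
ω_d = 2.25·√(1 − 0.578²) = 1.84 rad/s. Then t_p = π/ω_d = 1.71 s.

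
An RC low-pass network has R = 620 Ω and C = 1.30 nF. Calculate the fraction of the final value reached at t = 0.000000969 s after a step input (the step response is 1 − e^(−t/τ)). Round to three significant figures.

τ = RC = 620 × 1.30 nF = 0.000000806 s.
y(t)/y_∞ = 1 − e^(−t/τ) = 1 − e^(−0.000000969/0.000000806) = 1 − e^(−1.20) = 0.699.

y/y_∞ ≈ 0.699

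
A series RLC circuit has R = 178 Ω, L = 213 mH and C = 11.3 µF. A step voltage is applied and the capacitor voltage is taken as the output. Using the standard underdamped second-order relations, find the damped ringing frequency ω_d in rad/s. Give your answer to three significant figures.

ω_d ≈ 491 rad/s

For a series RLC circuit (capacitor voltage as output), ω_n = 1/√(LC) = 1/√(213 mH · 11.3 µF) = 645 rad/s.
ζ = (R/2)·√(C/L) = (178/2)·√(11.3 µF/213 mH) = 0.648.
ω_d = ω_n√(1−ζ²) = 491 rad/s.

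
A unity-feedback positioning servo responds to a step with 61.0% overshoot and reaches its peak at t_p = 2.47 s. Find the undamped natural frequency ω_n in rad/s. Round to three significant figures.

ζ from %OS: ζ = |ln 0.610|/√(π²+ln²0.610) = 0.155.
t_p = π/ω_d ⇒ ω_d = 1.27 rad/s; then ω_n = ω_d/√(1−ζ²) = 1.29 rad/s.

ω_n ≈ 1.29 rad/s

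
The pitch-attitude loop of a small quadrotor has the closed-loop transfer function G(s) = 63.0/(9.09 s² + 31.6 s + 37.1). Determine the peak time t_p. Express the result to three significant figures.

Dividing through by 9.09: denominator becomes s² + 3.476 s + 4.081.
So ω_n = √4.081 = 2.02 rad/s and ζ = 3.476/(2·2.02) = 0.860.
ω_d = ω_n√(1−ζ²) = 1.03 rad/s. t_p = π/ω_d = 3.05 s.

t_p ≈ 3.05 s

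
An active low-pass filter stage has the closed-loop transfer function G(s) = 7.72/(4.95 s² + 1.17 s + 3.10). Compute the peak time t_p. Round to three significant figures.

Dividing through by 4.95: denominator becomes s² + 0.2364 s + 0.6263.
So ω_n = √0.6263 = 0.791 rad/s and ζ = 0.2364/(2·0.791) = 0.149.
ω_d = ω_n√(1−ζ²) = 0.782 rad/s. t_p = π/ω_d = 4.01 s.

t_p ≈ 4.01 s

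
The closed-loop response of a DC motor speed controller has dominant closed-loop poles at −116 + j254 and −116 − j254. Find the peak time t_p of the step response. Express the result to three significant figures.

t_p = π/ω_d with ω_d = 254 (the imaginary part), so t_p = 0.0124 s.

t_p ≈ 0.0124 s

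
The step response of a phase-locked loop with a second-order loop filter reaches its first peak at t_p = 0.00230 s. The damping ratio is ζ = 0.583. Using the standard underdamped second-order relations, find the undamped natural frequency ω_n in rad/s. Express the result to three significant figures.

Peak time t_p = π/ω_d, so ω_d = π/t_p = π/0.00230 = 1370 rad/s.
ω_n = ω_d/√(1−ζ²) = 1370/√0.660 = 1680 rad/s.

ω_n ≈ 1680 rad/s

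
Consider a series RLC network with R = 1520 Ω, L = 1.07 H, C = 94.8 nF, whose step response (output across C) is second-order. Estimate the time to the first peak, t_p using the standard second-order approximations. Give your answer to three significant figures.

For a series RLC circuit (capacitor voltage as output), ω_n = 1/√(LC) = 1/√(1.07 H · 94.8 nF) = 3140 rad/s.
ζ = (R/2)·√(C/L) = (1520/2)·√(94.8 nF/1.07 H) = 0.226.
ω_d = ω_n√(1−ζ²) = 3060 rad/s. t_p = π/ω_d = 0.00103 s.

t_p ≈ 0.00103 s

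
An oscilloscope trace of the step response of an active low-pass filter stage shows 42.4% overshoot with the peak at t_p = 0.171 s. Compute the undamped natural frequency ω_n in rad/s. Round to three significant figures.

ω_n ≈ 19.0 rad/s

The overshoot fixes ζ = −ln(OS)/√(π²+ln²(OS)) = 0.263.
From t_p = π/ω_d, ω_d = π/0.171 = 18.4 rad/s, so ω_n = ω_d/√(1−ζ²) = 19.0 rad/s.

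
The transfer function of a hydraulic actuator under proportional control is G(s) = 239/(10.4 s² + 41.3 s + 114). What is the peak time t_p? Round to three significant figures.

t_p ≈ 1.19 s

Dividing through by 10.4: denominator becomes s² + 3.971 s + 10.96.
So ω_n = √10.96 = 3.31 rad/s and ζ = 3.971/(2·3.31) = 0.600.
ω_d = ω_n√(1−ζ²) = 2.65 rad/s. t_p = π/ω_d = 1.19 s.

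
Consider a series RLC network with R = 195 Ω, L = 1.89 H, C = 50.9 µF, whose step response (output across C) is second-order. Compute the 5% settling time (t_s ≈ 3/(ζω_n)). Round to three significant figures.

For a series RLC circuit (capacitor voltage as output), ω_n = 1/√(LC) = 1/√(1.89 H · 50.9 µF) = 102 rad/s.
ζ = (R/2)·√(C/L) = (195/2)·√(50.9 µF/1.89 H) = 0.506.
t_s ≈ 3/(ζω_n) = 0.0582 s.

t_s ≈ 0.0582 s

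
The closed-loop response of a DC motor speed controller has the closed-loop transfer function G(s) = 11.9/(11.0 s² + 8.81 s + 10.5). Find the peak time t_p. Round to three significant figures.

t_p ≈ 3.53 s

Dividing through by 11.0: denominator becomes s² + 0.8009 s + 0.9545.
So ω_n = √0.9545 = 0.977 rad/s and ζ = 0.8009/(2·0.977) = 0.410.
ω_d = 0.977·√(1 − 0.410²) = 0.891 rad/s. t_p = π/ω_d = 3.53 s.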